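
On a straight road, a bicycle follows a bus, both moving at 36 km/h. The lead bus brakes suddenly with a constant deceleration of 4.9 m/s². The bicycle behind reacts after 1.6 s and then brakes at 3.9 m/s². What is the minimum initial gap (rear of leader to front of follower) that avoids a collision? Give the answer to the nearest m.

Minimum gap ≈ 19 m

36 km/h ÷ 3.6 = 10.0000 m/s.
Leader travels v²/(2a_L) = 100.000 / 9.800 = 10.204 m before stopping.
Follower covers v·t_r = 10.0000 × 1.6 = 16.000 m while reacting, then v²/(2a_F) = 100.000 / 7.800 = 12.821 m while braking, for a total of 16.000 + 12.821 = 28.821 m.
Since a_F ≤ a_L and the follower starts braking later, the follower is never slower than the leader, so the closest approach is when both have stopped.
Minimum gap = 28.821 − 10.204 = 18.617 m.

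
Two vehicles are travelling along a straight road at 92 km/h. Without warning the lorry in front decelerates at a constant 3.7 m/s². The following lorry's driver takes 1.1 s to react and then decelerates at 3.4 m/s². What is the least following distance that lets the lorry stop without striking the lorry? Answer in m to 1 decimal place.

92 km/h ÷ 3.6 = 25.5556 m/s.
Leader travels v²/(2a_L) = 653.089 / 7.400 = 88.255 m before stopping.
Follower covers v·t_r = 25.5556 × 1.1 = 28.111 m while reacting, then v²/(2a_F) = 653.089 / 6.800 = 96.043 m while braking, for a total of 28.111 + 96.043 = 124.154 m.
Since a_F ≤ a_L and the follower starts braking later, the follower is never slower than the leader, so the closest approach is when both have stopped.
Minimum gap = 124.154 − 88.255 = 35.899 m.

Minimum gap ≈ 35.9 m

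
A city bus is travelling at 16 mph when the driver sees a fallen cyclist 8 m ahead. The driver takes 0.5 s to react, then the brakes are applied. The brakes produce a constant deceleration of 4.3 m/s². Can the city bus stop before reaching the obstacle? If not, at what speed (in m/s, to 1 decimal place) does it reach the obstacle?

No — it strikes the obstacle at 3.6 m/s

16 mph × 0.44704 = 7.1526 m/s.
Reaction distance = 7.1526 × 0.5 = 3.576 m.
Braking distance needed to stop: v²/(2a) = 51.160 / 8.600 = 5.949 m, so total needed = 3.576 + 5.949 = 9.525 m > 8 m — it cannot stop.
Distance remaining when braking begins: 8 − 3.576 = 4.424 m.
v² = v₀² − 2a·d = 51.160 − 2 × 4.300 × 4.424 = 13.114 m²/s².
v = √13.114 = 3.621 m/s.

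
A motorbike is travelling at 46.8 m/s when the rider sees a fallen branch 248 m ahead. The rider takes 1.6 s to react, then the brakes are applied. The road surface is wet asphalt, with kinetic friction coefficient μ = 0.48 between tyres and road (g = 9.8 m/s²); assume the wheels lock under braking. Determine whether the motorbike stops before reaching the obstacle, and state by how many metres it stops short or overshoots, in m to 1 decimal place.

No — it overshoots by 59.7 m

a = μg = 0.48 × 9.8 = 4.704 m/s².
Reaction distance = 46.8000 × 1.6 = 74.880 m.
Braking distance = v²/(2a) = 2190.240 / 9.408 = 232.806 m.
Total stopping distance = 74.880 + 232.806 = 307.686 m, vs 248 m available — it cannot stop in time and overshoots by 307.686 − 248 = 59.686 m.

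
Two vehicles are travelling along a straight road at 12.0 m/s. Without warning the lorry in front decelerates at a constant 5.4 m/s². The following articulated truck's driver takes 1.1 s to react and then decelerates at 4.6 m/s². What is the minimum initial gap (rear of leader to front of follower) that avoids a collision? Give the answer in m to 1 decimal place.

Minimum gap ≈ 15.5 m

Leader travels v²/(2a_L) = 144.000 / 10.800 = 13.333 m before stopping.
Follower covers v·t_r = 12.0000 × 1.1 = 13.200 m while reacting, then v²/(2a_F) = 144.000 / 9.200 = 15.652 m while braking, for a total of 13.200 + 15.652 = 28.852 m.
Since a_F ≤ a_L and the follower starts braking later, the follower is never slower than the leader, so the closest approach is when both have stopped.
Minimum gap = 28.852 − 13.333 = 15.519 m.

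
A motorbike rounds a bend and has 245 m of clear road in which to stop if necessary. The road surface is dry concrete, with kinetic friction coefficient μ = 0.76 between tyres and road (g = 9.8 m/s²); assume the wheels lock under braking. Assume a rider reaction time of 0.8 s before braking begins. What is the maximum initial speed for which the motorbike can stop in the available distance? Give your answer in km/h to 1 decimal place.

a = μg = 0.76 × 9.8 = 7.448 m/s².
Stopping distance: v·t_r + v²/(2a) = 245 with t_r = 0.8 s and a = 7.448 m/s².
So v² + 11.917 v − 3649.52 = 0.
Positive root: v = −a·t_r + √((a·t_r)² + 2a·d) = −5.958 + √(35.498 + 3649.52) = 54.7463 m/s.
54.7463 m/s × 3.6 = 197.087 km/h.

Maximum speed ≈ 197.1 km/h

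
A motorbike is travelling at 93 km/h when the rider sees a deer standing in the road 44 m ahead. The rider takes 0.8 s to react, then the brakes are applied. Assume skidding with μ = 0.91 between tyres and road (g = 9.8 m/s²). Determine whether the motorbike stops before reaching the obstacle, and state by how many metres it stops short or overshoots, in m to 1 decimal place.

No — it overshoots by 14.1 m

93 km/h ÷ 3.6 = 25.8333 m/s.
a = μg = 0.91 × 9.8 = 8.918 m/s².
Reaction distance = 25.8333 × 0.8 = 20.667 m.
Braking distance = v²/(2a) = 667.359 / 17.836 = 37.416 m.
Total stopping distance = 20.667 + 37.416 = 58.083 m, vs 44 m available — it cannot stop in time and overshoots by 58.083 − 44 = 14.083 m.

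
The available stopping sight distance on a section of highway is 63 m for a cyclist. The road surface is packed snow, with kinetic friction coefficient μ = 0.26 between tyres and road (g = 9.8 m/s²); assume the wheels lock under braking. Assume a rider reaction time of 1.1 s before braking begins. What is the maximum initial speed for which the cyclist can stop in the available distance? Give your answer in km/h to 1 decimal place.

a = μg = 0.26 × 9.8 = 2.548 m/s².
Stopping distance: v·t_r + v²/(2a) = 63 with t_r = 1.1 s and a = 2.548 m/s².
So v² + 5.606 v − 321.05 = 0.
Positive root: v = −a·t_r + √((a·t_r)² + 2a·d) = −2.803 + √(7.857 + 321.05) = 15.3328 m/s.
15.3328 m/s × 3.6 = 55.198 km/h.

Maximum speed ≈ 55.2 km/h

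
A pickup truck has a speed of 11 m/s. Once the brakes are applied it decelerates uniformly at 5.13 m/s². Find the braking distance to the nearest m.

Braking distance = v²/(2a) = 11.0000² / (2 × 5.130) = 121.000 / 10.260 = 11.793 m.

Braking distance ≈ 12 m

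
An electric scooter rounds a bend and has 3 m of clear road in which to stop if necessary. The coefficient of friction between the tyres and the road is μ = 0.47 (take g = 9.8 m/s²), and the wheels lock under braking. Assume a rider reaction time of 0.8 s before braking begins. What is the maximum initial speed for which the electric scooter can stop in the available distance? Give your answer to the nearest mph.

Maximum speed ≈ 6 mph

a = μg = 0.47 × 9.8 = 4.606 m/s².
Stopping distance: v·t_r + v²/(2a) = 3 with t_r = 0.8 s and a = 4.606 m/s².
So v² + 7.370 v − 27.64 = 0.
Positive root: v = −a·t_r + √((a·t_r)² + 2a·d) = −3.685 + √(13.579 + 27.64) = 2.7352 m/s.
2.7352 m/s ÷ 0.44704 = 6.118 mph.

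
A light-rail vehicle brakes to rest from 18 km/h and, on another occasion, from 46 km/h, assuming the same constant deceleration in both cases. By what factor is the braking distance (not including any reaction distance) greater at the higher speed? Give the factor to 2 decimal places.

Braking distance d = v²/(2a), so with a fixed, d ∝ v².
Factor = (46/18)² = 2.5556² = 6.5311.

Factor ≈ 6.53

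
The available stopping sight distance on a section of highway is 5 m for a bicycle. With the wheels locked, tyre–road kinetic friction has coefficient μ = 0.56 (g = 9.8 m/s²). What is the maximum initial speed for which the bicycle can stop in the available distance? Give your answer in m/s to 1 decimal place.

a = μg = 0.56 × 9.8 = 5.488 m/s².
v²/(2a) = d ⇒ v = √(2 × 5.488 × 5) = √54.88 = 7.4081 m/s.

Maximum speed ≈ 7.4 m/s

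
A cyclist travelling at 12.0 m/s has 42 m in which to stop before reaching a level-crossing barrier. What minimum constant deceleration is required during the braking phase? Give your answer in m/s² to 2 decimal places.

Required deceleration ≈ 1.71 m/s²

v² = 2a·d ⇒ a = v²/(2d) = 12.0000² / (2 × 42.000) = 144.000 / 84.000 = 1.7143 m/s².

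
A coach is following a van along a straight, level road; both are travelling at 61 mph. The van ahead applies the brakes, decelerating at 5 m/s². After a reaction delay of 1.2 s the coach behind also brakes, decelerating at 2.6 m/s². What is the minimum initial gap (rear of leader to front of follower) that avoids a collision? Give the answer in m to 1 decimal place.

61 mph × 0.44704 = 27.2694 m/s.
Leader travels v²/(2a_L) = 743.620 / 10.000 = 74.362 m before stopping.
Follower covers v·t_r = 27.2694 × 1.2 = 32.723 m while reacting, then v²/(2a_F) = 743.620 / 5.200 = 143.004 m while braking, for a total of 32.723 + 143.004 = 175.727 m.
Since a_F ≤ a_L and the follower starts braking later, the follower is never slower than the leader, so the closest approach is when both have stopped.
Minimum gap = 175.727 − 74.362 = 101.365 m.

Minimum gap ≈ 101.4 m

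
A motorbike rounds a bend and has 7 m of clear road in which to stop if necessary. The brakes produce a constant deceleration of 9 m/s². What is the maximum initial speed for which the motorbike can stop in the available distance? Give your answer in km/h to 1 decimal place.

Maximum speed ≈ 40.4 km/h

v²/(2a) = d ⇒ v = √(2 × 9.000 × 7) = √126.00 = 11.2250 m/s.
11.2250 m/s × 3.6 = 40.410 km/h.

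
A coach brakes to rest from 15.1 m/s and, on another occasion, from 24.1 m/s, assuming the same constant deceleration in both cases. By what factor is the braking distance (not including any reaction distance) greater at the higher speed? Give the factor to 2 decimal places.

Braking distance d = v²/(2a), so with a fixed, d ∝ v².
Factor = (24.1/15.1)² = 1.5960² = 2.5472.

Factor ≈ 2.55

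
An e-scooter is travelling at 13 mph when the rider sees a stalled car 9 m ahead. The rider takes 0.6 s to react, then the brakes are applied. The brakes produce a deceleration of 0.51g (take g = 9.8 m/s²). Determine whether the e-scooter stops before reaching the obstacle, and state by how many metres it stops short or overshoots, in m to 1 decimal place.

Yes — it stops 2.1 m short of the obstacle

13 mph × 0.44704 = 5.8115 m/s.
a = 0.51 × 9.8 = 4.998 m/s².
Reaction distance = 5.8115 × 0.6 = 3.487 m.
Braking distance = v²/(2a) = 33.774 / 9.996 = 3.379 m.
Total stopping distance = 3.487 + 3.379 = 6.866 m, vs 9 m available — it stops with 9 − 6.866 = 2.134 m to spare.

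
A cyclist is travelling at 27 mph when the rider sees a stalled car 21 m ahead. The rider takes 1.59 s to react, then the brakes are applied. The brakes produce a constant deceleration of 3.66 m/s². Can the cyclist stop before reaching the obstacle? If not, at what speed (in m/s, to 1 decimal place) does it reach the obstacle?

No — it strikes the obstacle at 11.5 m/s

27 mph × 0.44704 = 12.0701 m/s.
Reaction distance = 12.0701 × 1.59 = 19.191 m.
Braking distance needed to stop: v²/(2a) = 145.687 / 7.320 = 19.903 m, so total needed = 19.191 + 19.903 = 39.094 m > 21 m — it cannot stop.
Distance remaining when braking begins: 21 − 19.191 = 1.809 m.
v² = v₀² − 2a·d = 145.687 − 2 × 3.660 × 1.809 = 132.445 m²/s².
v = √132.445 = 11.508 m/s.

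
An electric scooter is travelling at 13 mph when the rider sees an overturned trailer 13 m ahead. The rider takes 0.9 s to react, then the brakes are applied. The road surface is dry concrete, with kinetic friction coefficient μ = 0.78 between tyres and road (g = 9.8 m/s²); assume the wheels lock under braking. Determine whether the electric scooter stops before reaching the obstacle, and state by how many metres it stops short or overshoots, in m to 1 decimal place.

Yes — it stops 5.6 m short of the obstacle

13 mph × 0.44704 = 5.8115 m/s.
a = μg = 0.78 × 9.8 = 7.644 m/s².
Reaction distance = 5.8115 × 0.9 = 5.230 m.
Braking distance = v²/(2a) = 33.774 / 15.288 = 2.209 m.
Total stopping distance = 5.230 + 2.209 = 7.439 m, vs 13 m available — it stops with 13 − 7.439 = 5.561 m to spare.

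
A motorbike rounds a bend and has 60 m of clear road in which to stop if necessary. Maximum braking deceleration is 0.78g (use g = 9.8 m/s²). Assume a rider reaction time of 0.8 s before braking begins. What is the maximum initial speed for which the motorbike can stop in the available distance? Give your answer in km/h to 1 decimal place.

a = 0.78 × 9.8 = 7.644 m/s².
Stopping distance: v·t_r + v²/(2a) = 60 with t_r = 0.8 s and a = 7.644 m/s².
So v² + 12.230 v − 917.28 = 0.
Positive root: v = −a·t_r + √((a·t_r)² + 2a·d) = −6.115 + √(37.393 + 917.28) = 24.7828 m/s.
24.7828 m/s × 3.6 = 89.218 km/h.

Maximum speed ≈ 89.2 km/h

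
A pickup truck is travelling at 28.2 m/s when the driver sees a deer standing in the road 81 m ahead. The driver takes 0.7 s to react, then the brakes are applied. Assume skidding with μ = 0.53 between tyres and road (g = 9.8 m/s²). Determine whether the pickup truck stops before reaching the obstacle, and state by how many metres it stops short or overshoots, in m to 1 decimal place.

No — it overshoots by 15.3 m

a = μg = 0.53 × 9.8 = 5.194 m/s².
Reaction distance = 28.2000 × 0.7 = 19.740 m.
Braking distance = v²/(2a) = 795.240 / 10.388 = 76.554 m.
Total stopping distance = 19.740 + 76.554 = 96.294 m, vs 81 m available — it cannot stop in time and overshoots by 96.294 − 81 = 15.294 m.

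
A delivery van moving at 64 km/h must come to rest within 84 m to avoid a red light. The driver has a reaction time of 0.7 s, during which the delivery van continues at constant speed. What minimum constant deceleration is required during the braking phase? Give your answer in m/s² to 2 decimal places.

64 km/h ÷ 3.6 = 17.7778 m/s.
Distance covered during reaction = 17.7778 × 0.7 = 12.444 m.
Distance available for braking: 84 − 12.444 = 71.556 m.
v² = 2a·d ⇒ a = v²/(2d) = 17.7778² / (2 × 71.556) = 316.050 / 143.112 = 2.2084 m/s².

Required deceleration ≈ 2.21 m/s²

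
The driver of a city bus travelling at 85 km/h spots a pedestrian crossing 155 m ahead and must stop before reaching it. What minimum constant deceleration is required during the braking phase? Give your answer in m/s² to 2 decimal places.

Required deceleration ≈ 1.80 m/s²

85 km/h ÷ 3.6 = 23.6111 m/s.
v² = 2a·d ⇒ a = v²/(2d) = 23.6111² / (2 × 155.000) = 557.484 / 310.000 = 1.7983 m/s².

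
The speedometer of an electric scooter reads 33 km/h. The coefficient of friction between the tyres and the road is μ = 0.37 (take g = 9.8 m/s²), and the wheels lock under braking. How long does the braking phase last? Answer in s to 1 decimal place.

Braking time ≈ 2.5 s

33 km/h ÷ 3.6 = 9.1667 m/s.
a = μg = 0.37 × 9.8 = 3.626 m/s².
Braking time = v/a = 9.1667 / 3.626 = 2.528 s.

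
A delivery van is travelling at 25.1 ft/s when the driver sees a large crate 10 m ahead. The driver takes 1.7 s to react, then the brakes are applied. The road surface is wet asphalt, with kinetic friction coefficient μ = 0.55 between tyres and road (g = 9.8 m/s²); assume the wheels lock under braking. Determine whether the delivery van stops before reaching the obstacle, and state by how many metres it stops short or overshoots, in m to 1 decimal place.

No — it overshoots by 8.4 m

25.1 ft/s × 0.3048 = 7.6505 m/s.
a = μg = 0.55 × 9.8 = 5.390 m/s².
Reaction distance = 7.6505 × 1.7 = 13.006 m.
Braking distance = v²/(2a) = 58.530 / 10.780 = 5.429 m.
Total stopping distance = 13.006 + 5.429 = 18.435 m, vs 10 m available — it cannot stop in time and overshoots by 18.435 − 10 = 8.435 m.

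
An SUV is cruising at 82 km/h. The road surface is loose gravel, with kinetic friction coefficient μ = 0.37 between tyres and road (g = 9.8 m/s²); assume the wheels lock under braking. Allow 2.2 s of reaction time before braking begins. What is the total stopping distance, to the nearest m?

82 km/h ÷ 3.6 = 22.7778 m/s.
a = μg = 0.37 × 9.8 = 3.626 m/s².
Reaction distance = v·t_r = 22.7778 × 2.2 = 50.111 m.
Braking distance = v²/(2a) = 22.7778² / (2 × 3.626) = 518.828 / 7.252 = 71.543 m.
Total = 50.111 + 71.543 = 121.654 m.

Total stopping distance ≈ 122 m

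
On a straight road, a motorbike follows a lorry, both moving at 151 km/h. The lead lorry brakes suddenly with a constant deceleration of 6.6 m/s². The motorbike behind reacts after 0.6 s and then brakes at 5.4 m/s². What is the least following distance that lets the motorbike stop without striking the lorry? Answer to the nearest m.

151 km/h ÷ 3.6 = 41.9444 m/s.
Leader travels v²/(2a_L) = 1759.333 / 13.200 = 133.283 m before stopping.
Follower covers v·t_r = 41.9444 × 0.6 = 25.167 m while reacting, then v²/(2a_F) = 1759.333 / 10.800 = 162.901 m while braking, for a total of 25.167 + 162.901 = 188.068 m.
Since a_F ≤ a_L and the follower starts braking later, the follower is never slower than the leader, so the closest approach is when both have stopped.
Minimum gap = 188.068 − 133.283 = 54.785 m.

Minimum gap ≈ 55 m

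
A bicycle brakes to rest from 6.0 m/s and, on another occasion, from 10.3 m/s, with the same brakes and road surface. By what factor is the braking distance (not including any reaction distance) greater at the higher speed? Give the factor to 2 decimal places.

Factor ≈ 2.95

Braking distance d = v²/(2a), so with a fixed, d ∝ v².
Factor = (10.3/6.0)² = 1.7167² = 2.9471.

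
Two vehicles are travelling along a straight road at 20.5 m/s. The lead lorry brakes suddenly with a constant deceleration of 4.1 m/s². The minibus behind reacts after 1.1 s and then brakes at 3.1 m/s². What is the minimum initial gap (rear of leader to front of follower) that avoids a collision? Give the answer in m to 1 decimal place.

Minimum gap ≈ 39.1 m

Leader travels v²/(2a_L) = 420.250 / 8.200 = 51.250 m before stopping.
Follower covers v·t_r = 20.5000 × 1.1 = 22.550 m while reacting, then v²/(2a_F) = 420.250 / 6.200 = 67.782 m while braking, for a total of 22.550 + 67.782 = 90.332 m.
Since a_F ≤ a_L and the follower starts braking later, the follower is never slower than the leader, so the closest approach is when both have stopped.
Minimum gap = 90.332 − 51.250 = 39.082 m.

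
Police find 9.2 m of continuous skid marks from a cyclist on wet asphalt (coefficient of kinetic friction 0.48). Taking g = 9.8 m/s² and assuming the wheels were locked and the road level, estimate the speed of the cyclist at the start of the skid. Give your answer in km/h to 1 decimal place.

Deceleration a = μg = 0.48 × 9.8 = 4.704 m/s².
v = √(2a·d) = √(2 × 4.704 × 9.2) = √86.554 = 9.3034 m/s.
= 9.3034 × 3.6 = 33.492 km/h.

Initial speed ≈ 33.5 km/h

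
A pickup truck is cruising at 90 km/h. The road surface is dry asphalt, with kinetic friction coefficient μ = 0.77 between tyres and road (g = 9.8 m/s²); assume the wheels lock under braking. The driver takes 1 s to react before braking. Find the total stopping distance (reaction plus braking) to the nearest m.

90 km/h ÷ 3.6 = 25.0000 m/s.
a = μg = 0.77 × 9.8 = 7.546 m/s².
Reaction distance = v·t_r = 25.0000 × 1 = 25.000 m.
Braking distance = v²/(2a) = 25.0000² / (2 × 7.546) = 625.000 / 15.092 = 41.413 m.
Total = 25.000 + 41.413 = 66.413 m.

Total stopping distance ≈ 66 m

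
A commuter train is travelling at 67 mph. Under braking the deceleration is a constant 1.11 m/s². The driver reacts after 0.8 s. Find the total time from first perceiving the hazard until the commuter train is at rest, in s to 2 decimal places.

67 mph × 0.44704 = 29.9517 m/s.
Braking time = v/a = 29.9517 / 1.110 = 26.984 s.
Total = 0.8 + 26.984 = 27.784 s.

Total time ≈ 27.78 s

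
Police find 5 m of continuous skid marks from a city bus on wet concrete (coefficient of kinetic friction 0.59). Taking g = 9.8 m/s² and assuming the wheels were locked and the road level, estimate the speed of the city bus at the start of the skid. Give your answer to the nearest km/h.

Deceleration a = μg = 0.59 × 9.8 = 5.782 m/s².
v = √(2a·d) = √(2 × 5.782 × 5) = √57.820 = 7.6039 m/s.
= 7.6039 × 3.6 = 27.374 km/h.

Initial speed ≈ 27 km/h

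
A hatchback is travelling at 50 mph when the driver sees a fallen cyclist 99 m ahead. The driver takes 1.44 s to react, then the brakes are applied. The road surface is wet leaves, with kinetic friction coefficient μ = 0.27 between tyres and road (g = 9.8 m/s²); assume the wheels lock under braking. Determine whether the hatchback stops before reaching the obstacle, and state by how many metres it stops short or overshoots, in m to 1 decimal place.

50 mph × 0.44704 = 22.3520 m/s.
a = μg = 0.27 × 9.8 = 2.646 m/s².
Reaction distance = 22.3520 × 1.44 = 32.187 m.
Braking distance = v²/(2a) = 499.612 / 5.292 = 94.409 m.
Total stopping distance = 32.187 + 94.409 = 126.596 m, vs 99 m available — it cannot stop in time and overshoots by 126.596 − 99 = 27.596 m.

No — it overshoots by 27.6 m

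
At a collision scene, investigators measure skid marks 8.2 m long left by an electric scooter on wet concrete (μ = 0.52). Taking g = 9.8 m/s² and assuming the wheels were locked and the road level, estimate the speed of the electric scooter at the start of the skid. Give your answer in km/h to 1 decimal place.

Initial speed ≈ 32.9 km/h

Deceleration a = μg = 0.52 × 9.8 = 5.096 m/s².
v = √(2a·d) = √(2 × 5.096 × 8.2) = √83.574 = 9.1419 m/s.
= 9.1419 × 3.6 = 32.911 km/h.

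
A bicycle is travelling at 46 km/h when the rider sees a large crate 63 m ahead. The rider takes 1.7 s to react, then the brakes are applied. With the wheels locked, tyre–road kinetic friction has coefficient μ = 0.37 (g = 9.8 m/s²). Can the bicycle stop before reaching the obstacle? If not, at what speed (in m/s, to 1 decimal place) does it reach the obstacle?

46 km/h ÷ 3.6 = 12.7778 m/s.
a = μg = 0.37 × 9.8 = 3.626 m/s².
Reaction distance = 12.7778 × 1.7 = 21.722 m.
Braking distance = v²/(2a) = 163.272 / 7.252 = 22.514 m.
Total stopping distance = 21.722 + 22.514 = 44.236 m, vs 63 m available — it stops with 63 − 44.236 = 18.764 m to spare.

Yes — it stops about 18.8 m short of the obstacle, so it never reaches it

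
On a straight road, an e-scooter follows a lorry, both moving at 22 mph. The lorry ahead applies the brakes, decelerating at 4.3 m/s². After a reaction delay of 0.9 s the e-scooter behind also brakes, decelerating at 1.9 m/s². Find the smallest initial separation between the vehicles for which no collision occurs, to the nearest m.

Minimum gap ≈ 23 m

22 mph × 0.44704 = 9.8349 m/s.
Leader travels v²/(2a_L) = 96.725 / 8.600 = 11.247 m before stopping.
Follower covers v·t_r = 9.8349 × 0.9 = 8.851 m while reacting, then v²/(2a_F) = 96.725 / 3.800 = 25.454 m while braking, for a total of 8.851 + 25.454 = 34.305 m.
Since a_F ≤ a_L and the follower starts braking later, the follower is never slower than the leader, so the closest approach is when both have stopped.
Minimum gap = 34.305 − 11.247 = 23.058 m.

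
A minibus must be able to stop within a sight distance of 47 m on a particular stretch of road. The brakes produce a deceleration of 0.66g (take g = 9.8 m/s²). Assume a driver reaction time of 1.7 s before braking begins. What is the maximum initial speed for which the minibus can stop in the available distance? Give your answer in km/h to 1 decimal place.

a = 0.66 × 9.8 = 6.468 m/s².
Stopping distance: v·t_r + v²/(2a) = 47 with t_r = 1.7 s and a = 6.468 m/s².
So v² + 21.991 v − 607.99 = 0.
Positive root: v = −a·t_r + √((a·t_r)² + 2a·d) = −10.996 + √(120.912 + 607.99) = 16.0022 m/s.
16.0022 m/s × 3.6 = 57.608 km/h.

Maximum speed ≈ 57.6 km/h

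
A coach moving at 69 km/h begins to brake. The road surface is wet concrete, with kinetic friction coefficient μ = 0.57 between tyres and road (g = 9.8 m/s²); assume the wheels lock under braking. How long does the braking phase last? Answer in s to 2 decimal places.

69 km/h ÷ 3.6 = 19.1667 m/s.
a = μg = 0.57 × 9.8 = 5.586 m/s².
Braking time = v/a = 19.1667 / 5.586 = 3.431 s.

Braking time ≈ 3.43 s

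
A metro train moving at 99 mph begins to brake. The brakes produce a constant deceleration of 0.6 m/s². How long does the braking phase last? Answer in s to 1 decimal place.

99 mph × 0.44704 = 44.2570 m/s.
Braking time = v/a = 44.2570 / 0.600 = 73.762 s.

Braking time ≈ 73.8 s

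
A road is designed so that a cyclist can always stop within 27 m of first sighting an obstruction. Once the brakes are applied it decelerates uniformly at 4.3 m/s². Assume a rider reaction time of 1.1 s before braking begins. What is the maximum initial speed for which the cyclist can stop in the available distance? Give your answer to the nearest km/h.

Stopping distance: v·t_r + v²/(2a) = 27 with t_r = 1.1 s and a = 4.300 m/s².
So v² + 9.460 v − 232.20 = 0.
Positive root: v = −a·t_r + √((a·t_r)² + 2a·d) = −4.730 + √(22.373 + 232.20) = 11.2253 m/s.
11.2253 m/s × 3.6 = 40.411 km/h.

Maximum speed ≈ 40 km/h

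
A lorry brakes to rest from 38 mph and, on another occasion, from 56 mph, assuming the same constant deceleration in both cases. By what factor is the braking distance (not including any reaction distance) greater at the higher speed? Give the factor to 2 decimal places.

Braking distance d = v²/(2a), so with a fixed, d ∝ v².
Factor = (56/38)² = 1.4737² = 2.1718.

Factor ≈ 2.17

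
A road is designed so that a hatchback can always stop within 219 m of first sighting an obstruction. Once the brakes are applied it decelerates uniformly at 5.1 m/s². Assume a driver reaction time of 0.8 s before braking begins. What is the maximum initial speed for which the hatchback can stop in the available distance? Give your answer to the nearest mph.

Maximum speed ≈ 97 mph

Stopping distance: v·t_r + v²/(2a) = 219 with t_r = 0.8 s and a = 5.100 m/s².
So v² + 8.160 v − 2233.80 = 0.
Positive root: v = −a·t_r + √((a·t_r)² + 2a·d) = −4.080 + √(16.646 + 2233.80) = 43.3589 m/s.
43.3589 m/s ÷ 0.44704 = 96.991 mph.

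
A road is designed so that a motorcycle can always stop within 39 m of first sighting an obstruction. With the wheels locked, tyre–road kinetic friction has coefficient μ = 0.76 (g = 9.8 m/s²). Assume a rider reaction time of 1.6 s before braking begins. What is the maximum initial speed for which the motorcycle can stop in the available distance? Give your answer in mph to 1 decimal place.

a = μg = 0.76 × 9.8 = 7.448 m/s².
Stopping distance: v·t_r + v²/(2a) = 39 with t_r = 1.6 s and a = 7.448 m/s².
So v² + 23.834 v − 580.94 = 0.
Positive root: v = −a·t_r + √((a·t_r)² + 2a·d) = −11.917 + √(142.015 + 580.94) = 14.9708 m/s.
14.9708 m/s ÷ 0.44704 = 33.489 mph.

Maximum speed ≈ 33.5 mph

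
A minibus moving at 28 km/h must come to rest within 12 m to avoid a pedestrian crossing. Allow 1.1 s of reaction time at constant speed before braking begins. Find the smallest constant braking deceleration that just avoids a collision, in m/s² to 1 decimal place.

Required deceleration ≈ 8.8 m/s²

28 km/h ÷ 3.6 = 7.7778 m/s.
Distance covered during reaction = 7.7778 × 1.1 = 8.556 m.
Distance available for braking: 12 − 8.556 = 3.444 m.
v² = 2a·d ⇒ a = v²/(2d) = 7.7778² / (2 × 3.444) = 60.494 / 6.888 = 8.7825 m/s².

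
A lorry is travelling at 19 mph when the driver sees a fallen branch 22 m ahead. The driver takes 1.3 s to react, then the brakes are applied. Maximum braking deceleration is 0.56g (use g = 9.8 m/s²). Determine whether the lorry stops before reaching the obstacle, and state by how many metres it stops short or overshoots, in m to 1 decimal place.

Yes — it stops 4.4 m short of the obstacle

19 mph × 0.44704 = 8.4938 m/s.
a = 0.56 × 9.8 = 5.488 m/s².
Reaction distance = 8.4938 × 1.3 = 11.042 m.
Braking distance = v²/(2a) = 72.145 / 10.976 = 6.573 m.
Total stopping distance = 11.042 + 6.573 = 17.615 m, vs 22 m available — it stops with 22 − 17.615 = 4.385 m to spare.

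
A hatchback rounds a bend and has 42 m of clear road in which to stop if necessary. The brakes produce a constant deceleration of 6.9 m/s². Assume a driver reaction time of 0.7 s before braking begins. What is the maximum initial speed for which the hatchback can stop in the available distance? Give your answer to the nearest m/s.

Maximum speed ≈ 20 m/s

Stopping distance: v·t_r + v²/(2a) = 42 with t_r = 0.7 s and a = 6.900 m/s².
So v² + 9.660 v − 579.60 = 0.
Positive root: v = −a·t_r + √((a·t_r)² + 2a·d) = −4.830 + √(23.329 + 579.60) = 19.7246 m/s.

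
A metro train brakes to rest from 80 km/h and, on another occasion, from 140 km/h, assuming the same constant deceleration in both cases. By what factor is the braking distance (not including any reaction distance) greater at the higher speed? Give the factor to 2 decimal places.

Factor ≈ 3.06

Braking distance d = v²/(2a), so with a fixed, d ∝ v².
Factor = (140/80)² = 1.7500² = 3.0625.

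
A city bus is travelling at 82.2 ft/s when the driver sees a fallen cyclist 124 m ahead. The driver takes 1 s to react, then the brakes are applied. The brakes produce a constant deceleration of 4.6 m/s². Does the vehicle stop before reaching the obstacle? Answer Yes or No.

82.2 ft/s × 0.3048 = 25.0546 m/s.
Reaction distance = 25.0546 × 1 = 25.055 m.
Braking distance = v²/(2a) = 627.733 / 9.200 = 68.232 m.
Total stopping distance = 25.055 + 68.232 = 93.287 m, vs 124 m available — it stops with 124 − 93.287 = 30.713 m to spare.

Yes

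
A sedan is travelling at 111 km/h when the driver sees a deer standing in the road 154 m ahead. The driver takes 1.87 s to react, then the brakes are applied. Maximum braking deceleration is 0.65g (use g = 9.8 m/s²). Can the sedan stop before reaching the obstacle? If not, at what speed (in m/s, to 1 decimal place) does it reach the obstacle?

111 km/h ÷ 3.6 = 30.8333 m/s.
a = 0.65 × 9.8 = 6.370 m/s².
Reaction distance = 30.8333 × 1.87 = 57.658 m.
Braking distance = v²/(2a) = 950.692 / 12.740 = 74.623 m.
Total stopping distance = 57.658 + 74.623 = 132.281 m, vs 154 m available — it stops with 154 − 132.281 = 21.719 m to spare.

Yes — it stops about 21.7 m short of the obstacle, so it never reaches it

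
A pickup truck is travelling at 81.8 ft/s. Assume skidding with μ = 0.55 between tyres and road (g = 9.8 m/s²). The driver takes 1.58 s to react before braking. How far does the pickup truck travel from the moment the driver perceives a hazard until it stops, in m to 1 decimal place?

81.8 ft/s × 0.3048 = 24.9326 m/s.
a = μg = 0.55 × 9.8 = 5.390 m/s².
Reaction distance = v·t_r = 24.9326 × 1.58 = 39.394 m.
Braking distance = v²/(2a) = 24.9326² / (2 × 5.390) = 621.635 / 10.780 = 57.666 m.
Total = 39.394 + 57.666 = 97.060 m.

Total stopping distance ≈ 97.1 m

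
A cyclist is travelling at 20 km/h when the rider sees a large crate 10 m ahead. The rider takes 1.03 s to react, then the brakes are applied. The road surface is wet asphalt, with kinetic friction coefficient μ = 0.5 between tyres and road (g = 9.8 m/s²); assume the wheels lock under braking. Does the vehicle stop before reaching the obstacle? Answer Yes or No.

20 km/h ÷ 3.6 = 5.5556 m/s.
a = μg = 0.5 × 9.8 = 4.900 m/s².
Reaction distance = 5.5556 × 1.03 = 5.722 m.
Braking distance = v²/(2a) = 30.865 / 9.800 = 3.149 m.
Total stopping distance = 5.722 + 3.149 = 8.871 m, vs 10 m available — it stops with 10 − 8.871 = 1.129 m to spare.

Yes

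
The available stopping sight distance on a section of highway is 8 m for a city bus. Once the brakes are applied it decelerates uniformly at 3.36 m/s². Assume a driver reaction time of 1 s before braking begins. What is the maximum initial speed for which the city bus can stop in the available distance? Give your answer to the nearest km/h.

Stopping distance: v·t_r + v²/(2a) = 8 with t_r = 1 s and a = 3.360 m/s².
So v² + 6.720 v − 53.76 = 0.
Positive root: v = −a·t_r + √((a·t_r)² + 2a·d) = −3.360 + √(11.290 + 53.76) = 4.7054 m/s.
4.7054 m/s × 3.6 = 16.939 km/h.

Maximum speed ≈ 17 km/h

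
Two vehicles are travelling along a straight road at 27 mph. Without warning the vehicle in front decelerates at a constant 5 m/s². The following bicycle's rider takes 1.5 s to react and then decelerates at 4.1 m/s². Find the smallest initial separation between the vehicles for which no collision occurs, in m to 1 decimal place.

Minimum gap ≈ 21.3 m

27 mph × 0.44704 = 12.0701 m/s.
Leader travels v²/(2a_L) = 145.687 / 10.000 = 14.569 m before stopping.
Follower covers v·t_r = 12.0701 × 1.5 = 18.105 m while reacting, then v²/(2a_F) = 145.687 / 8.200 = 17.767 m while braking, for a total of 18.105 + 17.767 = 35.872 m.
Since a_F ≤ a_L and the follower starts braking later, the follower is never slower than the leader, so the closest approach is when both have stopped.
Minimum gap = 35.872 − 14.569 = 21.303 m.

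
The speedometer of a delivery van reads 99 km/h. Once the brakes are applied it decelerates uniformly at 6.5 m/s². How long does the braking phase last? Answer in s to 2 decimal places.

99 km/h ÷ 3.6 = 27.5000 m/s.
Braking time = v/a = 27.5000 / 6.500 = 4.231 s.

Braking time ≈ 4.23 s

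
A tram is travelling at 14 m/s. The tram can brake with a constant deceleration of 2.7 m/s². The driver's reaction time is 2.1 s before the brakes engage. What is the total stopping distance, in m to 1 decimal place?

Reaction distance = v·t_r = 14.0000 × 2.1 = 29.400 m.
Braking distance = v²/(2a) = 14.0000² / (2 × 2.700) = 196.000 / 5.400 = 36.296 m.
Total = 29.400 + 36.296 = 65.696 m.

Total stopping distance ≈ 65.7 m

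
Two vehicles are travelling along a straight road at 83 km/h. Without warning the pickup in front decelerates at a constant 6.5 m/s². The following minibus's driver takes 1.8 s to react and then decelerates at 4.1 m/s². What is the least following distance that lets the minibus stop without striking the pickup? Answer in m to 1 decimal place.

83 km/h ÷ 3.6 = 23.0556 m/s.
Leader travels v²/(2a_L) = 531.561 / 13.000 = 40.889 m before stopping.
Follower covers v·t_r = 23.0556 × 1.8 = 41.500 m while reacting, then v²/(2a_F) = 531.561 / 8.200 = 64.825 m while braking, for a total of 41.500 + 64.825 = 106.325 m.
Since a_F ≤ a_L and the follower starts braking later, the follower is never slower than the leader, so the closest approach is when both have stopped.
Minimum gap = 106.325 − 40.889 = 65.436 m.

Minimum gap ≈ 65.4 m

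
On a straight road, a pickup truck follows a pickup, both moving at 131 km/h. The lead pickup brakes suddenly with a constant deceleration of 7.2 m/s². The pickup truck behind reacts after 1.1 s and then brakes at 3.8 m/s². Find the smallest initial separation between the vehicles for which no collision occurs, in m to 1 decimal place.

Minimum gap ≈ 122.3 m

131 km/h ÷ 3.6 = 36.3889 m/s.
Leader travels v²/(2a_L) = 1324.152 / 14.400 = 91.955 m before stopping.
Follower covers v·t_r = 36.3889 × 1.1 = 40.028 m while reacting, then v²/(2a_F) = 1324.152 / 7.600 = 174.231 m while braking, for a total of 40.028 + 174.231 = 214.259 m.
Since a_F ≤ a_L and the follower starts braking later, the follower is never slower than the leader, so the closest approach is when both have stopped.
Minimum gap = 214.259 − 91.955 = 122.304 m.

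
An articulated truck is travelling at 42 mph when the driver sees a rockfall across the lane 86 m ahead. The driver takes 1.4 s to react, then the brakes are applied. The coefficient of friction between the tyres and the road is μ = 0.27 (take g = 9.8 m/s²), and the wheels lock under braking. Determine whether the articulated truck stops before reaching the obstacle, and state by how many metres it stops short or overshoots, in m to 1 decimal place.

No — it overshoots by 6.9 m

42 mph × 0.44704 = 18.7757 m/s.
a = μg = 0.27 × 9.8 = 2.646 m/s².
Reaction distance = 18.7757 × 1.4 = 26.286 m.
Braking distance = v²/(2a) = 352.527 / 5.292 = 66.615 m.
Total stopping distance = 26.286 + 66.615 = 92.901 m, vs 86 m available — it cannot stop in time and overshoots by 92.901 − 86 = 6.901 m.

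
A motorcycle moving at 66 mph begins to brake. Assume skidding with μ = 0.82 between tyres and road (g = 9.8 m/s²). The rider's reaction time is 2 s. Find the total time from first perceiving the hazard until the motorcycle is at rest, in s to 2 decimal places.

66 mph × 0.44704 = 29.5046 m/s.
a = μg = 0.82 × 9.8 = 8.036 m/s².
Braking time = v/a = 29.5046 / 8.036 = 3.672 s.
Total = 2 + 3.672 = 5.672 s.

Total time ≈ 5.67 s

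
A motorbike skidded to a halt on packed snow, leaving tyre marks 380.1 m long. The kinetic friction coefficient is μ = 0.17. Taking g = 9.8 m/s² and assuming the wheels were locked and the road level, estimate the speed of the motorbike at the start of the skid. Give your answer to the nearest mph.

Initial speed ≈ 80 mph

Deceleration a = μg = 0.17 × 9.8 = 1.666 m/s².
v = √(2a·d) = √(2 × 1.666 × 380.1) = √1266.493 = 35.5878 m/s.
= 35.5878 ÷ 0.44704 = 79.608 mph.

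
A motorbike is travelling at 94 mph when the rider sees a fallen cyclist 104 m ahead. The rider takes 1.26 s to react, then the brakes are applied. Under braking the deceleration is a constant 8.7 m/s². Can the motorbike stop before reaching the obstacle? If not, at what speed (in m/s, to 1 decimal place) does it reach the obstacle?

94 mph × 0.44704 = 42.0218 m/s.
Reaction distance = 42.0218 × 1.26 = 52.947 m.
Braking distance needed to stop: v²/(2a) = 1765.832 / 17.400 = 101.485 m, so total needed = 52.947 + 101.485 = 154.432 m > 104 m — it cannot stop.
Distance remaining when braking begins: 104 − 52.947 = 51.053 m.
v² = v₀² − 2a·d = 1765.832 − 2 × 8.700 × 51.053 = 877.510 m²/s².
v = √877.510 = 29.623 m/s.

No — it strikes the obstacle at 29.6 m/s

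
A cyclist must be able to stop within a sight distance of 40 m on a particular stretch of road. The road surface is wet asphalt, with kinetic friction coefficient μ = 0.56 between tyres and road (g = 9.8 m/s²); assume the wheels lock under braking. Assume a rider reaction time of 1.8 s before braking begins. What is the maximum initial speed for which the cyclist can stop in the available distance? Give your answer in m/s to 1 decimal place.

Maximum speed ≈ 13.3 m/s

a = μg = 0.56 × 9.8 = 5.488 m/s².
Stopping distance: v·t_r + v²/(2a) = 40 with t_r = 1.8 s and a = 5.488 m/s².
So v² + 19.757 v − 439.04 = 0.
Positive root: v = −a·t_r + √((a·t_r)² + 2a·d) = −9.878 + √(97.575 + 439.04) = 13.2870 m/s.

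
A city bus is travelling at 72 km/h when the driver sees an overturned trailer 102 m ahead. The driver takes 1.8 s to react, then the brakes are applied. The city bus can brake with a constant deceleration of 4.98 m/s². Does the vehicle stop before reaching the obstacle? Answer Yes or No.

72 km/h ÷ 3.6 = 20.0000 m/s.
Reaction distance = 20.0000 × 1.8 = 36.000 m.
Braking distance = v²/(2a) = 400.000 / 9.960 = 40.161 m.
Total stopping distance = 36.000 + 40.161 = 76.161 m, vs 102 m available — it stops with 102 − 76.161 = 25.839 m to spare.

Yes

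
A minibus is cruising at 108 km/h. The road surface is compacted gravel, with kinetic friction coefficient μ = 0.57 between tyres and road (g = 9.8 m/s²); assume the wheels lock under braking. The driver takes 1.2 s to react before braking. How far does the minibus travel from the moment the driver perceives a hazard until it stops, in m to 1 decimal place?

108 km/h ÷ 3.6 = 30.0000 m/s.
a = μg = 0.57 × 9.8 = 5.586 m/s².
Reaction distance = v·t_r = 30.0000 × 1.2 = 36.000 m.
Braking distance = v²/(2a) = 30.0000² / (2 × 5.586) = 900.000 / 11.172 = 80.559 m.
Total = 36.000 + 80.559 = 116.559 m.

Total stopping distance ≈ 116.6 m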